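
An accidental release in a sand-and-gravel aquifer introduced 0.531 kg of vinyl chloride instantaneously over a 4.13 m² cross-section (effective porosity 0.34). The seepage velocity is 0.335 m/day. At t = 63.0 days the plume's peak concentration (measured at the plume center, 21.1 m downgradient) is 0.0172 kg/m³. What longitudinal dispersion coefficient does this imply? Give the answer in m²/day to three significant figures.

0.611 m²/day

At the plume center C_max = M/(n_e·A·√(4πDt)), so D = M²/(4πt·(n_e·A·C_max)²).
n_e·A·C_max = 0.34 × 4.13 × 0.0172 = 0.02415 kg/m.
D = 0.531²/(4π × 63.0 × 0.02415²) = 0.611 m²/day.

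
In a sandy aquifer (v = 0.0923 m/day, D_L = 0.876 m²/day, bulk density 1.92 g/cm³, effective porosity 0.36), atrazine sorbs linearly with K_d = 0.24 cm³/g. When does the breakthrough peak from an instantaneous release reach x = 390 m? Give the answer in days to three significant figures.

Retardation factor R = 1 + ρ_b·K_d/n = 1 + 1.92 × 0.24/0.36 = 2.280.
Sorption retards both mechanisms: v_R = v/R = 0.04048 m/day, D_R = D/R = 0.3842 m²/day.
Peak time from v_R²t² + 2D_R t − x² = 0: t = (√(D_R² + v_R²x²) − D_R)/v_R².
√(D_R² + v_R²x²) = √(0.3842² + 0.04048² × 390²) = 15.79; v_R² = 0.001639.
t = (15.79 − 0.3842)/0.001639 = 9400 days.

9400 days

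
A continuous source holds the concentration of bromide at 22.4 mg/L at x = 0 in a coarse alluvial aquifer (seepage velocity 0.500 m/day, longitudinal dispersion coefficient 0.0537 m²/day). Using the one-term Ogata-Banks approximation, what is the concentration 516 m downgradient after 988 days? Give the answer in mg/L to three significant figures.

0.366 mg/L

For a continuous step input, C/C₀ ≈ ½·erfc((x−vt)/(2√(Dt))).
vt = 0.500 × 988 = 494 m and 2√(Dt) = 2√(0.0537 × 988) = 14.57 m.
Argument (x−vt)/(2√(Dt)) = (516 − 494)/14.57 = 1.510; ½·erfc(1.510) = 0.01636.
C = 22.4 × 0.01636 = 0.366 mg/L.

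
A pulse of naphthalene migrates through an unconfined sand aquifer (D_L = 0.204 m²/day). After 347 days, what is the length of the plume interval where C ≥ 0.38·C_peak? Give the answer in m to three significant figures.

The plume is Gaussian with σ = √(2Dt) = √(2 × 0.204 × 347) = 11.90 m.
C/C_peak = exp(−Δx²/(2σ²)) = 0.38 ⇒ Δx = σ·√(−2 ln 0.38) = 11.90 × 1.391 = 16.55 m.
Width = 2Δx = 33.1 m.

33.1 m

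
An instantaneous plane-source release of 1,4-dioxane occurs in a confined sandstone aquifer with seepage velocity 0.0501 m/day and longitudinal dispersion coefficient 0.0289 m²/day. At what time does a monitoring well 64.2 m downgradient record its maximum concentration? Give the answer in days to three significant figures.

For the 1D instantaneous-source solution, setting ∂C/∂t = 0 at fixed x gives v²t² + 2Dt − x² = 0, so t = (√(D² + v²x²) − D)/v².
√(D² + v²x²) = √(0.0289² + 0.0501² × 64.2²) = 3.217; v² = 0.00251001.
t = (3.217 − 0.0289)/0.00251001 = 1270 days (vs. the pure-advection estimate x/v = 1280 d).

1270 days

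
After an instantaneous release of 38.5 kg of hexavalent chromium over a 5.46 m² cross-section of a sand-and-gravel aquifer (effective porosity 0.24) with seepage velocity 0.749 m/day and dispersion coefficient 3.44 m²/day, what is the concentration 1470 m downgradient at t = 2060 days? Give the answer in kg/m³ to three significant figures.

For an instantaneous plane source, C(x,t) = M/(n_e·A·√(4πDt)) · exp(−(x−vt)²/(4Dt)), with n_e·A the pore (flow) area.
Plume center vt = 0.749 × 2060 = 1542.94 m, so the well at 1470 m is 72.94 m upgradient of the peak.
√(4πDt) = 298.4 m, giving peak height M/(n_e·A·√(4πDt)) = 38.5/(0.24 × 5.46 × 298.4) = 0.09846 kg/m³.
(x−vt)²/(4Dt) = (-72.94)²/(4 × 3.44 × 2060) = 0.1877; exp(−0.1877) = 0.8289.
C = 0.09846 × 0.8289 = 0.0816 kg/m³.

0.0816 kg/m³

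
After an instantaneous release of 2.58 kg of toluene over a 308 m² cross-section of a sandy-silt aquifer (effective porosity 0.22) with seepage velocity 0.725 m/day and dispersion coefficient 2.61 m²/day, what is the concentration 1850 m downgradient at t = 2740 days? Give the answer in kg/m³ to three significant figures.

For an instantaneous plane source, C(x,t) = M/(n_e·A·√(4πDt)) · exp(−(x−vt)²/(4Dt)), with n_e·A the pore (flow) area.
Plume center vt = 0.725 × 2740 = 1986.5 m, so the well at 1850 m is 136.5 m upgradient of the peak.
√(4πDt) = 299.8 m, giving peak height M/(n_e·A·√(4πDt)) = 2.58/(0.22 × 308 × 299.8) = 0.0001270 kg/m³.
(x−vt)²/(4Dt) = (-136.5)²/(4 × 2.61 × 2740) = 0.6513; exp(−0.6513) = 0.5214.
C = 0.0001270 × 0.5214 = 6.62e-05 kg/m³.

6.62e-05 kg/m³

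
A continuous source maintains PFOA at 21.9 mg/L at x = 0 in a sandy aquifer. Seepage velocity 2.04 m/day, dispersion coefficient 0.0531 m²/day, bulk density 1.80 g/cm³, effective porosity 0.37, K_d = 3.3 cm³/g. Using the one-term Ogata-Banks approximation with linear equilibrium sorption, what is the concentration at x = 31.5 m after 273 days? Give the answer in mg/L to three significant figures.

Retardation factor R = 1 + ρ_b·K_d/n = 1 + 1.80 × 3.3/0.37 = 17.05.
Sorption retards both mechanisms: v_R = v/R = 0.1196 m/day, D_R = D/R = 0.003114 m²/day.
v_R·t = 0.1196 × 273 = 32.6508 m; 2√(D_R t) = 1.844 m; argument = (31.5 − 32.6508)/1.844 = -0.6241.
C = C₀ × ½·erfc(-0.6241) = 21.9 × 0.8113 = 17.8 mg/L.

17.8 mg/L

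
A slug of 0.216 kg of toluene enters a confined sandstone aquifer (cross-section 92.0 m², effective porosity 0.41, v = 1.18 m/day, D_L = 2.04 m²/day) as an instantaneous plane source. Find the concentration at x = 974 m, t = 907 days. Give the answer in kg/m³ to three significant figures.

1.07e-05 kg/m³

For an instantaneous plane source, C(x,t) = M/(n_e·A·√(4πDt)) · exp(−(x−vt)²/(4Dt)), with n_e·A the pore (flow) area.
Plume center vt = 1.18 × 907 = 1070.26 m, so the well at 974 m is 96.26 m upgradient of the peak.
√(4πDt) = 152.5 m, giving peak height M/(n_e·A·√(4πDt)) = 0.216/(0.41 × 92.0 × 152.5) = 3.755e-05 kg/m³.
(x−vt)²/(4Dt) = (-96.26)²/(4 × 2.04 × 907) = 1.252; exp(−1.252) = 0.2859.
C = 3.755e-05 × 0.2859 = 1.07e-05 kg/m³.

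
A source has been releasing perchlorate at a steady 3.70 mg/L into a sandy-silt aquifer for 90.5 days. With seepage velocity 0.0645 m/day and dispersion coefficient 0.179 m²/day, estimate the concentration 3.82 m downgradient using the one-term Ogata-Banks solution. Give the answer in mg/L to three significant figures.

2.36 mg/L

For a continuous step input, C/C₀ ≈ ½·erfc((x−vt)/(2√(Dt))).
vt = 0.0645 × 90.5 = 5.83725 m and 2√(Dt) = 2√(0.179 × 90.5) = 8.050 m.
Argument (x−vt)/(2√(Dt)) = (3.82 − 5.83725)/8.050 = -0.2506; ½·erfc(-0.2506) = 0.6385.
C = 3.70 × 0.6385 = 2.36 mg/L.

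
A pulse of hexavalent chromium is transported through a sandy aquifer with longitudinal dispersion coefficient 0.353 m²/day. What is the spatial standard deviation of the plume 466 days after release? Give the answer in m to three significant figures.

18.1 m

Dispersive spreading gives a Gaussian with σ² = 2Dt; advection only shifts the center.
σ = √(2 × 0.353 × 466) = 18.1 m.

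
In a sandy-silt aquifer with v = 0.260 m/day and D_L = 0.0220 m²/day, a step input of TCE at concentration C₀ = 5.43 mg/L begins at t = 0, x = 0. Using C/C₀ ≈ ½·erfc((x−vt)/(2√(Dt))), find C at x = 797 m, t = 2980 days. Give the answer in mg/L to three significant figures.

For a continuous step input, C/C₀ ≈ ½·erfc((x−vt)/(2√(Dt))).
vt = 0.260 × 2980 = 774.8 m and 2√(Dt) = 2√(0.0220 × 2980) = 16.19 m.
Argument (x−vt)/(2√(Dt)) = (797 − 774.8)/16.19 = 1.371; ½·erfc(1.371) = 0.02626.
C = 5.43 × 0.02626 = 0.143 mg/L.

0.143 mg/L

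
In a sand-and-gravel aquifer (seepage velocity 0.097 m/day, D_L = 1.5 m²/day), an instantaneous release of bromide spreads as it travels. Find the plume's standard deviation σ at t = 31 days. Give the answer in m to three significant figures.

Dispersive spreading gives a Gaussian with σ² = 2Dt; advection only shifts the center.
σ = √(2 × 1.5 × 31) = 9.64 m.

9.64 m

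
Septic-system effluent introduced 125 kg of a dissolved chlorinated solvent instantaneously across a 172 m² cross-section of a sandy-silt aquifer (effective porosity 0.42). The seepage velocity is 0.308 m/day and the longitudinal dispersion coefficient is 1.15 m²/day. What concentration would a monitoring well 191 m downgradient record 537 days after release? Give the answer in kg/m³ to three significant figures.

For an instantaneous plane source, C(x,t) = M/(n_e·A·√(4πDt)) · exp(−(x−vt)²/(4Dt)), with n_e·A the pore (flow) area.
Plume center vt = 0.308 × 537 = 165.396 m, so the well at 191 m is 25.604 m downgradient of the peak.
√(4πDt) = 88.09 m, giving peak height M/(n_e·A·√(4πDt)) = 125/(0.42 × 172 × 88.09) = 0.01964 kg/m³.
(x−vt)²/(4Dt) = (25.604)²/(4 × 1.15 × 537) = 0.2654; exp(−0.2654) = 0.7669.
C = 0.01964 × 0.7669 = 0.0151 kg/m³.

0.0151 kg/m³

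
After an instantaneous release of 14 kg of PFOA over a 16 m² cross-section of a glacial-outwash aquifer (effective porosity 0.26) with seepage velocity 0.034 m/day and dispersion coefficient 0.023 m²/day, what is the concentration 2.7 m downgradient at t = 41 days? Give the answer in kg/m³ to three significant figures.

For an instantaneous plane source, C(x,t) = M/(n_e·A·√(4πDt)) · exp(−(x−vt)²/(4Dt)), with n_e·A the pore (flow) area.
Plume center vt = 0.034 × 41 = 1.394 m, so the well at 2.7 m is 1.306 m downgradient of the peak.
√(4πDt) = 3.442 m, giving peak height M/(n_e·A·√(4πDt)) = 14/(0.26 × 16 × 3.442) = 0.9777 kg/m³.
(x−vt)²/(4Dt) = (1.306)²/(4 × 0.023 × 41) = 0.4522; exp(−0.4522) = 0.6362.
C = 0.9777 × 0.6362 = 0.622 kg/m³.

0.622 kg/m³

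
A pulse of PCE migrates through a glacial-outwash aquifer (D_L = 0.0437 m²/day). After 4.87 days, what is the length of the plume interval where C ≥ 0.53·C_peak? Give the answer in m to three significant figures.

The plume is Gaussian with σ = √(2Dt) = √(2 × 0.0437 × 4.87) = 0.6524 m.
C/C_peak = exp(−Δx²/(2σ²)) = 0.53 ⇒ Δx = σ·√(−2 ln 0.53) = 0.6524 × 1.127 = 0.7353 m.
Width = 2Δx = 1.47 m.

1.47 m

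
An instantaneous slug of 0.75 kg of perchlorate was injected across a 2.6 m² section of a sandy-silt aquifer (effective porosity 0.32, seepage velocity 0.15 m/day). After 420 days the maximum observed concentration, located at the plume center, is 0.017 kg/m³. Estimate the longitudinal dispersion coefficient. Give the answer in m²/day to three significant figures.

At the plume center C_max = M/(n_e·A·√(4πDt)), so D = M²/(4πt·(n_e·A·C_max)²).
n_e·A·C_max = 0.32 × 2.6 × 0.017 = 0.01414 kg/m.
D = 0.75²/(4π × 420 × 0.01414²) = 0.533 m²/day.

0.533 m²/day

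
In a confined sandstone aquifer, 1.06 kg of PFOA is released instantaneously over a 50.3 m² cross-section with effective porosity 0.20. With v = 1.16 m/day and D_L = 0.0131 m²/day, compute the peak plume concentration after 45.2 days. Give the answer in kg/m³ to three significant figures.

0.0386 kg/m³

The peak of an instantaneous 1D plume sits at x = vt; there the Gaussian factor is 1 and C_max = M/(n_e·A·√(4πDt)), where n_e·A is the pore area the mass is dissolved in.
√(4πDt) = √(4π × 0.0131 × 45.2) = 2.728 m, so C_max = 1.06/(0.20 × 50.3 × 2.728) = 0.0386 kg/m³.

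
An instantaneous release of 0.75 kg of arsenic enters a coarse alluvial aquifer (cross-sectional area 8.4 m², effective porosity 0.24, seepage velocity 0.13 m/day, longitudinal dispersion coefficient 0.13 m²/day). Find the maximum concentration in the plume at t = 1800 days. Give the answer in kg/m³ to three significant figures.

0.00686 kg/m³

The peak of an instantaneous 1D plume sits at x = vt; there the Gaussian factor is 1 and C_max = M/(n_e·A·√(4πDt)), where n_e·A is the pore area the mass is dissolved in.
√(4πDt) = √(4π × 0.13 × 1800) = 54.23 m, so C_max = 0.75/(0.24 × 8.4 × 54.23) = 0.00686 kg/m³.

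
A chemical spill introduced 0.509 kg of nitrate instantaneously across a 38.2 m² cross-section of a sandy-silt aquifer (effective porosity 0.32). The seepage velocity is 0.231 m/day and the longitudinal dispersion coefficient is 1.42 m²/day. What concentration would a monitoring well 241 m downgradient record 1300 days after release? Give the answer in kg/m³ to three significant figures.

0.000170 kg/m³

For an instantaneous plane source, C(x,t) = M/(n_e·A·√(4πDt)) · exp(−(x−vt)²/(4Dt)), with n_e·A the pore (flow) area.
Plume center vt = 0.231 × 1300 = 300.3 m, so the well at 241 m is 59.3 m upgradient of the peak.
√(4πDt) = 152.3 m, giving peak height M/(n_e·A·√(4πDt)) = 0.509/(0.32 × 38.2 × 152.3) = 0.0002734 kg/m³.
(x−vt)²/(4Dt) = (-59.3)²/(4 × 1.42 × 1300) = 0.4762; exp(−0.4762) = 0.6211.
C = 0.0002734 × 0.6211 = 0.000170 kg/m³.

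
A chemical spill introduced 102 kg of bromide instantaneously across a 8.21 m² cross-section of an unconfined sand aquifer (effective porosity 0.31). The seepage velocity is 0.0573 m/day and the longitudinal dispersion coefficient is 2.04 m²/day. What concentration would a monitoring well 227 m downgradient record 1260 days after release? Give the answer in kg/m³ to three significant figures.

For an instantaneous plane source, C(x,t) = M/(n_e·A·√(4πDt)) · exp(−(x−vt)²/(4Dt)), with n_e·A the pore (flow) area.
Plume center vt = 0.0573 × 1260 = 72.198 m, so the well at 227 m is 154.802 m downgradient of the peak.
√(4πDt) = 179.7 m, giving peak height M/(n_e·A·√(4πDt)) = 102/(0.31 × 8.21 × 179.7) = 0.2230 kg/m³.
(x−vt)²/(4Dt) = (154.802)²/(4 × 2.04 × 1260) = 2.331; exp(−2.331) = 0.09720.
C = 0.2230 × 0.09720 = 0.0217 kg/m³.

0.0217 kg/m³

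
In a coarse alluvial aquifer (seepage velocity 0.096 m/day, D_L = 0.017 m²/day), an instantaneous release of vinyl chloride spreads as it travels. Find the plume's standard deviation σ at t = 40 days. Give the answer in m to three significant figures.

Dispersive spreading gives a Gaussian with σ² = 2Dt; advection only shifts the center.
σ = √(2 × 0.017 × 40) = 1.17 m.

1.17 m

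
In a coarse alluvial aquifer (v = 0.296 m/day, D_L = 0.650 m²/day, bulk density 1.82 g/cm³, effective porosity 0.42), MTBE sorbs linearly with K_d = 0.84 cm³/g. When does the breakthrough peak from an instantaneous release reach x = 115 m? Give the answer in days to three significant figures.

1770 days

Retardation factor R = 1 + ρ_b·K_d/n = 1 + 1.82 × 0.84/0.42 = 4.640.
Sorption retards both mechanisms: v_R = v/R = 0.06379 m/day, D_R = D/R = 0.1401 m²/day.
Peak time from v_R²t² + 2D_R t − x² = 0: t = (√(D_R² + v_R²x²) − D_R)/v_R².
√(D_R² + v_R²x²) = √(0.1401² + 0.06379² × 115²) = 7.337; v_R² = 0.004069.
t = (7.337 − 0.1401)/0.004069 = 1770 days.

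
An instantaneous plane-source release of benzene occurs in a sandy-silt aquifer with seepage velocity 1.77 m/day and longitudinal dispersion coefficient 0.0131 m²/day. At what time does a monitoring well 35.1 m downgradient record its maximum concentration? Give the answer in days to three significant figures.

19.8 days

For the 1D instantaneous-source solution, setting ∂C/∂t = 0 at fixed x gives v²t² + 2Dt − x² = 0, so t = (√(D² + v²x²) − D)/v².
√(D² + v²x²) = √(0.0131² + 1.77² × 35.1²) = 62.13; v² = 3.1329.
t = (62.13 − 0.0131)/3.1329 = 19.8 days (vs. the pure-advection estimate x/v = 19.8 d).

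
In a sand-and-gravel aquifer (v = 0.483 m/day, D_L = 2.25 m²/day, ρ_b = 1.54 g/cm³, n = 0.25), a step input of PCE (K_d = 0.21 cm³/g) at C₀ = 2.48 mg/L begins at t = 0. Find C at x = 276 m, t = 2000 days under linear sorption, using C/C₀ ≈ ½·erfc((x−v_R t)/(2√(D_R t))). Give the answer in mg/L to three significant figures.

Retardation factor R = 1 + ρ_b·K_d/n = 1 + 1.54 × 0.21/0.25 = 2.294.
Sorption retards both mechanisms: v_R = v/R = 0.2105 m/day, D_R = D/R = 0.9808 m²/day.
v_R·t = 0.2105 × 2000 = 421 m; 2√(D_R t) = 88.58 m; argument = (276 − 421)/88.58 = -1.637.
C = C₀ × ½·erfc(-1.637) = 2.48 × 0.9897 = 2.45 mg/L.

2.45 mg/L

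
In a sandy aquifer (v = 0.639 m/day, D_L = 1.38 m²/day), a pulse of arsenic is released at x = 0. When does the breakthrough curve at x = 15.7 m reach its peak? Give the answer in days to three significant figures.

21.4 days

For the 1D instantaneous-source solution, setting ∂C/∂t = 0 at fixed x gives v²t² + 2Dt − x² = 0, so t = (√(D² + v²x²) − D)/v².
√(D² + v²x²) = √(1.38² + 0.639² × 15.7²) = 10.13; v² = 0.408321.
t = (10.13 − 1.38)/0.408321 = 21.4 days (vs. the pure-advection estimate x/v = 24.6 d).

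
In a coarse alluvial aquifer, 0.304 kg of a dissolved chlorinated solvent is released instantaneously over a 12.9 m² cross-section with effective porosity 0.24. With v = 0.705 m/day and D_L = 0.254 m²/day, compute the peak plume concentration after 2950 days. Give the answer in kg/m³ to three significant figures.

0.00101 kg/m³

The peak of an instantaneous 1D plume sits at x = vt; there the Gaussian factor is 1 and C_max = M/(n_e·A·√(4πDt)), where n_e·A is the pore area the mass is dissolved in.
√(4πDt) = √(4π × 0.254 × 2950) = 97.04 m, so C_max = 0.304/(0.24 × 12.9 × 97.04) = 0.00101 kg/m³.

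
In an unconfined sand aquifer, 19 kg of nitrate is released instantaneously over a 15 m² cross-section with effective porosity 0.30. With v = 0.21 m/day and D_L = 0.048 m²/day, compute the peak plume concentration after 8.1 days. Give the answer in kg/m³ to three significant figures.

1.91 kg/m³

The peak of an instantaneous 1D plume sits at x = vt; there the Gaussian factor is 1 and C_max = M/(n_e·A·√(4πDt)), where n_e·A is the pore area the mass is dissolved in.
√(4πDt) = √(4π × 0.048 × 8.1) = 2.210 m, so C_max = 19/(0.30 × 15 × 2.210) = 1.91 kg/m³.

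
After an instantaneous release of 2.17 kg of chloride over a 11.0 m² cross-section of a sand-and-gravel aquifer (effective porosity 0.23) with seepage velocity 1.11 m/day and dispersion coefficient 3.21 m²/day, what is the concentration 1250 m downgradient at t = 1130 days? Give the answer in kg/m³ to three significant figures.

0.00401 kg/m³

For an instantaneous plane source, C(x,t) = M/(n_e·A·√(4πDt)) · exp(−(x−vt)²/(4Dt)), with n_e·A the pore (flow) area.
Plume center vt = 1.11 × 1130 = 1254.3 m, so the well at 1250 m is 4.3 m upgradient of the peak.
√(4πDt) = 213.5 m, giving peak height M/(n_e·A·√(4πDt)) = 2.17/(0.23 × 11.0 × 213.5) = 0.004017 kg/m³.
(x−vt)²/(4Dt) = (-4.3)²/(4 × 3.21 × 1130) = 0.001274; exp(−0.001274) = 0.9987.
C = 0.004017 × 0.9987 = 0.00401 kg/m³.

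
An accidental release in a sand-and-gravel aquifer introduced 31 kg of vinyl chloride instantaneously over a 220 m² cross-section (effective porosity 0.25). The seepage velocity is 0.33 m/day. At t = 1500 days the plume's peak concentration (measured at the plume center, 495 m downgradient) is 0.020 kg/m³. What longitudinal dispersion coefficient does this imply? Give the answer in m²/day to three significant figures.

At the plume center C_max = M/(n_e·A·√(4πDt)), so D = M²/(4πt·(n_e·A·C_max)²).
n_e·A·C_max = 0.25 × 220 × 0.020 = 1.100 kg/m.
D = 31²/(4π × 1500 × 1.100²) = 0.0421 m²/day.

0.0421 m²/day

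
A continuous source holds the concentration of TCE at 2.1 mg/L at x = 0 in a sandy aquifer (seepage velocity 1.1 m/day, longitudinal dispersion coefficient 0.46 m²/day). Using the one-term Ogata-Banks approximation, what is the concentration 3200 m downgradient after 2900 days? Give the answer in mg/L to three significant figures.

For a continuous step input, C/C₀ ≈ ½·erfc((x−vt)/(2√(Dt))).
vt = 1.1 × 2900 = 3190 m and 2√(Dt) = 2√(0.46 × 2900) = 73.05 m.
Argument (x−vt)/(2√(Dt)) = (3200 − 3190)/73.05 = 0.1369; ½·erfc(0.1369) = 0.4232.
C = 2.1 × 0.4232 = 0.889 mg/L.

0.889 mg/L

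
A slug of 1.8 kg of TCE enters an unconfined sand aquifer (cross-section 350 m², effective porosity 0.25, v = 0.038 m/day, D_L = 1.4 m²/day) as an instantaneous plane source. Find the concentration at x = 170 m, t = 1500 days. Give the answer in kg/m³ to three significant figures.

2.77e-05 kg/m³

For an instantaneous plane source, C(x,t) = M/(n_e·A·√(4πDt)) · exp(−(x−vt)²/(4Dt)), with n_e·A the pore (flow) area.
Plume center vt = 0.038 × 1500 = 57 m, so the well at 170 m is 113 m downgradient of the peak.
√(4πDt) = 162.4 m, giving peak height M/(n_e·A·√(4πDt)) = 1.8/(0.25 × 350 × 162.4) = 0.0001267 kg/m³.
(x−vt)²/(4Dt) = (113)²/(4 × 1.4 × 1500) = 1.520; exp(−1.520) = 0.2187.
C = 0.0001267 × 0.2187 = 2.77e-05 kg/m³.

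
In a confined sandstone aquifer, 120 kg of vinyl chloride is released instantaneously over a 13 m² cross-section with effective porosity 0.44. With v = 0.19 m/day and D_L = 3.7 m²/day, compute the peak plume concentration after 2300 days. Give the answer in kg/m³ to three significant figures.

The peak of an instantaneous 1D plume sits at x = vt; there the Gaussian factor is 1 and C_max = M/(n_e·A·√(4πDt)), where n_e·A is the pore area the mass is dissolved in.
√(4πDt) = √(4π × 3.7 × 2300) = 327.0 m, so C_max = 120/(0.44 × 13 × 327.0) = 0.0642 kg/m³.

0.0642 kg/m³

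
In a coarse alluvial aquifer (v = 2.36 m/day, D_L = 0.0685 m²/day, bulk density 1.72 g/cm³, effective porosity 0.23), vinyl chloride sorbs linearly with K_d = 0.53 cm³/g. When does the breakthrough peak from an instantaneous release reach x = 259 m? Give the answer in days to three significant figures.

Retardation factor R = 1 + ρ_b·K_d/n = 1 + 1.72 × 0.53/0.23 = 4.963.
Sorption retards both mechanisms: v_R = v/R = 0.4755 m/day, D_R = D/R = 0.01380 m²/day.
Peak time from v_R²t² + 2D_R t − x² = 0: t = (√(D_R² + v_R²x²) − D_R)/v_R².
√(D_R² + v_R²x²) = √(0.01380² + 0.4755² × 259²) = 123.2; v_R² = 0.2261.
t = (123.2 − 0.01380)/0.2261 = 545 days.

545 days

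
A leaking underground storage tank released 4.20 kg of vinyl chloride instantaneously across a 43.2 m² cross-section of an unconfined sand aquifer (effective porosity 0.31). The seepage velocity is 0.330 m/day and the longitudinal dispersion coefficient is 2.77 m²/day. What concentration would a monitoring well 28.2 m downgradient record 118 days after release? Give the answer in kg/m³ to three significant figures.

0.00448 kg/m³

For an instantaneous plane source, C(x,t) = M/(n_e·A·√(4πDt)) · exp(−(x−vt)²/(4Dt)), with n_e·A the pore (flow) area.
Plume center vt = 0.330 × 118 = 38.94 m, so the well at 28.2 m is 10.74 m upgradient of the peak.
√(4πDt) = 64.09 m, giving peak height M/(n_e·A·√(4πDt)) = 4.20/(0.31 × 43.2 × 64.09) = 0.004893 kg/m³.
(x−vt)²/(4Dt) = (-10.74)²/(4 × 2.77 × 118) = 0.08822; exp(−0.08822) = 0.9156.
C = 0.004893 × 0.9156 = 0.00448 kg/m³.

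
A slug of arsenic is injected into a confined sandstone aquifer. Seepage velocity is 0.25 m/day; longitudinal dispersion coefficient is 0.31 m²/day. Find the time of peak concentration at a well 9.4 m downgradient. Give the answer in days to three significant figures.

For the 1D instantaneous-source solution, setting ∂C/∂t = 0 at fixed x gives v²t² + 2Dt − x² = 0, so t = (√(D² + v²x²) − D)/v².
√(D² + v²x²) = √(0.31² + 0.25² × 9.4²) = 2.370; v² = 0.0625.
t = (2.370 − 0.31)/0.0625 = 33.0 days (vs. the pure-advection estimate x/v = 37.6 d).

33.0 days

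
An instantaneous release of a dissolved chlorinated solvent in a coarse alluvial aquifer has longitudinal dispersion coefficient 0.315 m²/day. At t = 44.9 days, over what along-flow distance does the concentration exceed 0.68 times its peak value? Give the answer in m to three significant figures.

9.34 m

The plume is Gaussian with σ = √(2Dt) = √(2 × 0.315 × 44.9) = 5.319 m.
C/C_peak = exp(−Δx²/(2σ²)) = 0.68 ⇒ Δx = σ·√(−2 ln 0.68) = 5.319 × 0.8783 = 4.672 m.
Width = 2Δx = 9.34 m.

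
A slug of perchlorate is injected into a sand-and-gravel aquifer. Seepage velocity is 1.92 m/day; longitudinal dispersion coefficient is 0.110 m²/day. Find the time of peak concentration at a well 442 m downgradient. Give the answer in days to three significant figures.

230 days

For the 1D instantaneous-source solution, setting ∂C/∂t = 0 at fixed x gives v²t² + 2Dt − x² = 0, so t = (√(D² + v²x²) − D)/v².
√(D² + v²x²) = √(0.110² + 1.92² × 442²) = 848.6; v² = 3.6864.
t = (848.6 − 0.110)/3.6864 = 230 days (vs. the pure-advection estimate x/v = 230 d).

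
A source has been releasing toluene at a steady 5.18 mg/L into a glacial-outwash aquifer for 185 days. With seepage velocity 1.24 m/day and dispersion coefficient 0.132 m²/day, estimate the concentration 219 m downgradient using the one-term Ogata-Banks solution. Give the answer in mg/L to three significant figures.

For a continuous step input, C/C₀ ≈ ½·erfc((x−vt)/(2√(Dt))).
vt = 1.24 × 185 = 229.4 m and 2√(Dt) = 2√(0.132 × 185) = 9.883 m.
Argument (x−vt)/(2√(Dt)) = (219 − 229.4)/9.883 = -1.052; ½·erfc(-1.052) = 0.9316.
C = 5.18 × 0.9316 = 4.83 mg/L.

4.83 mg/L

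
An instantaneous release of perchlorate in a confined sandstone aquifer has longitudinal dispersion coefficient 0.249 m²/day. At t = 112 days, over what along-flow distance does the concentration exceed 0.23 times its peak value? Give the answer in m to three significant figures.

The plume is Gaussian with σ = √(2Dt) = √(2 × 0.249 × 112) = 7.468 m.
C/C_peak = exp(−Δx²/(2σ²)) = 0.23 ⇒ Δx = σ·√(−2 ln 0.23) = 7.468 × 1.714 = 12.80 m.
Width = 2Δx = 25.6 m.

25.6 m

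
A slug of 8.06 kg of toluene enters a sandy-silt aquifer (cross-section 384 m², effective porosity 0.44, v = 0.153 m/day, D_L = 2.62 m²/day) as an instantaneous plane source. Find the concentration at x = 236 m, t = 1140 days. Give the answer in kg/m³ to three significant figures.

For an instantaneous plane source, C(x,t) = M/(n_e·A·√(4πDt)) · exp(−(x−vt)²/(4Dt)), with n_e·A the pore (flow) area.
Plume center vt = 0.153 × 1140 = 174.42 m, so the well at 236 m is 61.58 m downgradient of the peak.
√(4πDt) = 193.7 m, giving peak height M/(n_e·A·√(4πDt)) = 8.06/(0.44 × 384 × 193.7) = 0.0002463 kg/m³.
(x−vt)²/(4Dt) = (61.58)²/(4 × 2.62 × 1140) = 0.3174; exp(−0.3174) = 0.7280.
C = 0.0002463 × 0.7280 = 0.000179 kg/m³.

0.000179 kg/m³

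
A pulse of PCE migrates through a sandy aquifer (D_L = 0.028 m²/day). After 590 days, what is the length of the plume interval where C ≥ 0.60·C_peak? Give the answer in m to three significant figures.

11.6 m

The plume is Gaussian with σ = √(2Dt) = √(2 × 0.028 × 590) = 5.748 m.
C/C_peak = exp(−Δx²/(2σ²)) = 0.60 ⇒ Δx = σ·√(−2 ln 0.60) = 5.748 × 1.011 = 5.811 m.
Width = 2Δx = 11.6 m.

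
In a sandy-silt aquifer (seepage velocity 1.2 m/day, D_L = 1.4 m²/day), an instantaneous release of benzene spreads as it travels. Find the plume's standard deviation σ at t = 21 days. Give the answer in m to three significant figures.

Dispersive spreading gives a Gaussian with σ² = 2Dt; advection only shifts the center.
σ = √(2 × 1.4 × 21) = 7.67 m.

7.67 m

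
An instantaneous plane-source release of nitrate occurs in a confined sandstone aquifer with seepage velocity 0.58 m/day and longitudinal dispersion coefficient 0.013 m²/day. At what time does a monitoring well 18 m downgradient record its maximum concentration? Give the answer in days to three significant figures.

31.0 days

For the 1D instantaneous-source solution, setting ∂C/∂t = 0 at fixed x gives v²t² + 2Dt − x² = 0, so t = (√(D² + v²x²) − D)/v².
√(D² + v²x²) = √(0.013² + 0.58² × 18²) = 10.44; v² = 0.3364.
t = (10.44 − 0.013)/0.3364 = 31.0 days (vs. the pure-advection estimate x/v = 31.0 d).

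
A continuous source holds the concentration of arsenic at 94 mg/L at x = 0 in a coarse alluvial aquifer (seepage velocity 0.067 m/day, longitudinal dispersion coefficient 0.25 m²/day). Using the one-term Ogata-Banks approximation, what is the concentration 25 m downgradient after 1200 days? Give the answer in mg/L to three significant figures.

For a continuous step input, C/C₀ ≈ ½·erfc((x−vt)/(2√(Dt))).
vt = 0.067 × 1200 = 80.4 m and 2√(Dt) = 2√(0.25 × 1200) = 34.64 m.
Argument (x−vt)/(2√(Dt)) = (25 − 80.4)/34.64 = -1.599; ½·erfc(-1.599) = 0.9881.
C = 94 × 0.9881 = 92.9 mg/L.

92.9 mg/L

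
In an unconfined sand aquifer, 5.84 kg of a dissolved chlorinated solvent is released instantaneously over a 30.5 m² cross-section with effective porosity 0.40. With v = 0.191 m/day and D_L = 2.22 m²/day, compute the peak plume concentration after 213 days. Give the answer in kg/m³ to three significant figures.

The peak of an instantaneous 1D plume sits at x = vt; there the Gaussian factor is 1 and C_max = M/(n_e·A·√(4πDt)), where n_e·A is the pore area the mass is dissolved in.
√(4πDt) = √(4π × 2.22 × 213) = 77.09 m, so C_max = 5.84/(0.40 × 30.5 × 77.09) = 0.00621 kg/m³.

0.00621 kg/m³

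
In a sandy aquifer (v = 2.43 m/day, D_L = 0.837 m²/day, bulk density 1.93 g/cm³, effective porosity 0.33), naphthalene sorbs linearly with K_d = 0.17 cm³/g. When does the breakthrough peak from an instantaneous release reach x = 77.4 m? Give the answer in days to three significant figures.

63.2 days

Retardation factor R = 1 + ρ_b·K_d/n = 1 + 1.93 × 0.17/0.33 = 1.994.
Sorption retards both mechanisms: v_R = v/R = 1.219 m/day, D_R = D/R = 0.4198 m²/day.
Peak time from v_R²t² + 2D_R t − x² = 0: t = (√(D_R² + v_R²x²) − D_R)/v_R².
√(D_R² + v_R²x²) = √(0.4198² + 1.219² × 77.4²) = 94.35; v_R² = 1.486.
t = (94.35 − 0.4198)/1.486 = 63.2 days.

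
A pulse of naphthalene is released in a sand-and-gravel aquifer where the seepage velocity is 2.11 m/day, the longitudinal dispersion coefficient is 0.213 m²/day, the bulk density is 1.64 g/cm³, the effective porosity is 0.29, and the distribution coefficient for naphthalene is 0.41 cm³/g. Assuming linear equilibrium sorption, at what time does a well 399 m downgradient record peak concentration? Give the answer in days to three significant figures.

Retardation factor R = 1 + ρ_b·K_d/n = 1 + 1.64 × 0.41/0.29 = 3.319.
Sorption retards both mechanisms: v_R = v/R = 0.6357 m/day, D_R = D/R = 0.06418 m²/day.
Peak time from v_R²t² + 2D_R t − x² = 0: t = (√(D_R² + v_R²x²) − D_R)/v_R².
√(D_R² + v_R²x²) = √(0.06418² + 0.6357² × 399²) = 253.6; v_R² = 0.4041.
t = (253.6 − 0.06418)/0.4041 = 627 days.

627 days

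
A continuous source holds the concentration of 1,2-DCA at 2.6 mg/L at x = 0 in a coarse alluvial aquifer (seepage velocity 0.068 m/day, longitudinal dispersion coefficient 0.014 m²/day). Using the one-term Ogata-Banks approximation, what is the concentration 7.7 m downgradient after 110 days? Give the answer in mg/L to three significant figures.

1.17 mg/L

For a continuous step input, C/C₀ ≈ ½·erfc((x−vt)/(2√(Dt))).
vt = 0.068 × 110 = 7.48 m and 2√(Dt) = 2√(0.014 × 110) = 2.482 m.
Argument (x−vt)/(2√(Dt)) = (7.7 − 7.48)/2.482 = 0.08864; ½·erfc(0.08864) = 0.4501.
C = 2.6 × 0.4501 = 1.17 mg/L.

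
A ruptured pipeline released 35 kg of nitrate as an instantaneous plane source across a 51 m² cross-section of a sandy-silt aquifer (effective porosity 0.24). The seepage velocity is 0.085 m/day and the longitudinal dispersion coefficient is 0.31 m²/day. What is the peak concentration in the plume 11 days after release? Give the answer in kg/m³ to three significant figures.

0.437 kg/m³

The peak of an instantaneous 1D plume sits at x = vt; there the Gaussian factor is 1 and C_max = M/(n_e·A·√(4πDt)), where n_e·A is the pore area the mass is dissolved in.
√(4πDt) = √(4π × 0.31 × 11) = 6.546 m, so C_max = 35/(0.24 × 51 × 6.546) = 0.437 kg/m³.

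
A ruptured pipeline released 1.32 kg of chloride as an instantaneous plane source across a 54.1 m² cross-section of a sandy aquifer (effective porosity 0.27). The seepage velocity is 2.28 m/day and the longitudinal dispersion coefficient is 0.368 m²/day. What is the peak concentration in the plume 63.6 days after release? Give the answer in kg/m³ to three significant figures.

0.00527 kg/m³

The peak of an instantaneous 1D plume sits at x = vt; there the Gaussian factor is 1 and C_max = M/(n_e·A·√(4πDt)), where n_e·A is the pore area the mass is dissolved in.
√(4πDt) = √(4π × 0.368 × 63.6) = 17.15 m, so C_max = 1.32/(0.27 × 54.1 × 17.15) = 0.00527 kg/m³.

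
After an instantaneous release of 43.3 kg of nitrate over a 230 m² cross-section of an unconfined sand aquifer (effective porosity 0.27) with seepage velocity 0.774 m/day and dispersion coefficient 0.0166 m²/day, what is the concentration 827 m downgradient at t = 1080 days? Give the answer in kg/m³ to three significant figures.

For an instantaneous plane source, C(x,t) = M/(n_e·A·√(4πDt)) · exp(−(x−vt)²/(4Dt)), with n_e·A the pore (flow) area.
Plume center vt = 0.774 × 1080 = 835.92 m, so the well at 827 m is 8.92 m upgradient of the peak.
√(4πDt) = 15.01 m, giving peak height M/(n_e·A·√(4πDt)) = 43.3/(0.27 × 230 × 15.01) = 0.04645 kg/m³.
(x−vt)²/(4Dt) = (-8.92)²/(4 × 0.0166 × 1080) = 1.110; exp(−1.110) = 0.3296.
C = 0.04645 × 0.3296 = 0.0153 kg/m³.

0.0153 kg/m³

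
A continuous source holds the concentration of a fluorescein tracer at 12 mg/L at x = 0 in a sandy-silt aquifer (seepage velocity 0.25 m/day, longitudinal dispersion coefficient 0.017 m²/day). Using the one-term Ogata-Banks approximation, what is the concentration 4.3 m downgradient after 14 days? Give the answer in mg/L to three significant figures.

For a continuous step input, C/C₀ ≈ ½·erfc((x−vt)/(2√(Dt))).
vt = 0.25 × 14 = 3.5 m and 2√(Dt) = 2√(0.017 × 14) = 0.9757 m.
Argument (x−vt)/(2√(Dt)) = (4.3 − 3.5)/0.9757 = 0.8199; ½·erfc(0.8199) = 0.1231.
C = 12 × 0.1231 = 1.48 mg/L.

1.48 mg/L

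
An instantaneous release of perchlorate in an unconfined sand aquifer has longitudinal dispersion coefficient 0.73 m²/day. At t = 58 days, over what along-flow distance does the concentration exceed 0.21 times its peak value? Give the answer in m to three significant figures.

32.5 m

The plume is Gaussian with σ = √(2Dt) = √(2 × 0.73 × 58) = 9.202 m.
C/C_peak = exp(−Δx²/(2σ²)) = 0.21 ⇒ Δx = σ·√(−2 ln 0.21) = 9.202 × 1.767 = 16.26 m.
Width = 2Δx = 32.5 m.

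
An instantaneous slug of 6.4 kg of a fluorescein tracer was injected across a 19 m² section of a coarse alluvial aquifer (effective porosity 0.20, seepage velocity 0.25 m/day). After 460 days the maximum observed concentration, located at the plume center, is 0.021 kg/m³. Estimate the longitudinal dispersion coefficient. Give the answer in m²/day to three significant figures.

1.11 m²/day

At the plume center C_max = M/(n_e·A·√(4πDt)), so D = M²/(4πt·(n_e·A·C_max)²).
n_e·A·C_max = 0.20 × 19 × 0.021 = 0.07980 kg/m.
D = 6.4²/(4π × 460 × 0.07980²) = 1.11 m²/day.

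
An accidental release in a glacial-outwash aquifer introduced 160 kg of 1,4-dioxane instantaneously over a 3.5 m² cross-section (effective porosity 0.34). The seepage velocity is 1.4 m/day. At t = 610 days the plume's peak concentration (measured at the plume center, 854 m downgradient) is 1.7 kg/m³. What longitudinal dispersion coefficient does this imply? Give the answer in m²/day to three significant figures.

At the plume center C_max = M/(n_e·A·√(4πDt)), so D = M²/(4πt·(n_e·A·C_max)²).
n_e·A·C_max = 0.34 × 3.5 × 1.7 = 2.023 kg/m.
D = 160²/(4π × 610 × 2.023²) = 0.816 m²/day.

0.816 m²/day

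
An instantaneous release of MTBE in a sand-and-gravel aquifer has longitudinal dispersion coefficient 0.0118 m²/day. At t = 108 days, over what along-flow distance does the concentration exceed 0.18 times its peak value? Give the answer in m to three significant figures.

5.91 m

The plume is Gaussian with σ = √(2Dt) = √(2 × 0.0118 × 108) = 1.596 m.
C/C_peak = exp(−Δx²/(2σ²)) = 0.18 ⇒ Δx = σ·√(−2 ln 0.18) = 1.596 × 1.852 = 2.956 m.
Width = 2Δx = 5.91 m.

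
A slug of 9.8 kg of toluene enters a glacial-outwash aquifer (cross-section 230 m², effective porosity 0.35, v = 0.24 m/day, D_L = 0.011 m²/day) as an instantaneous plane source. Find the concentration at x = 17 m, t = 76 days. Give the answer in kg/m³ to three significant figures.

0.0237 kg/m³

For an instantaneous plane source, C(x,t) = M/(n_e·A·√(4πDt)) · exp(−(x−vt)²/(4Dt)), with n_e·A the pore (flow) area.
Plume center vt = 0.24 × 76 = 18.24 m, so the well at 17 m is 1.24 m upgradient of the peak.
√(4πDt) = 3.241 m, giving peak height M/(n_e·A·√(4πDt)) = 9.8/(0.35 × 230 × 3.241) = 0.03756 kg/m³.
(x−vt)²/(4Dt) = (-1.24)²/(4 × 0.011 × 76) = 0.4598; exp(−0.4598) = 0.6314.
C = 0.03756 × 0.6314 = 0.0237 kg/m³.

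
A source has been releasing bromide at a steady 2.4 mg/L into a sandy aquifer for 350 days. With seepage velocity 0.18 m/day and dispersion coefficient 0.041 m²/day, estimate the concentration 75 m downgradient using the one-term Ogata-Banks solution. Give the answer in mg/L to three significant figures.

For a continuous step input, C/C₀ ≈ ½·erfc((x−vt)/(2√(Dt))).
vt = 0.18 × 350 = 63 m and 2√(Dt) = 2√(0.041 × 350) = 7.576 m.
Argument (x−vt)/(2√(Dt)) = (75 − 63)/7.576 = 1.584; ½·erfc(1.584) = 0.01254.
C = 2.4 × 0.01254 = 0.0301 mg/L.

0.0301 mg/L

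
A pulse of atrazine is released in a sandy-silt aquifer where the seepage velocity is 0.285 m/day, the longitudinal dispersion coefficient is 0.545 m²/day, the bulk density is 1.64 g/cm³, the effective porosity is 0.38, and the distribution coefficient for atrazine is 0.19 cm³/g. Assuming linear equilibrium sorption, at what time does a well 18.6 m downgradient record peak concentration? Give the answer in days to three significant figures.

107 days

Retardation factor R = 1 + ρ_b·K_d/n = 1 + 1.64 × 0.19/0.38 = 1.820.
Sorption retards both mechanisms: v_R = v/R = 0.1566 m/day, D_R = D/R = 0.2995 m²/day.
Peak time from v_R²t² + 2D_R t − x² = 0: t = (√(D_R² + v_R²x²) − D_R)/v_R².
√(D_R² + v_R²x²) = √(0.2995² + 0.1566² × 18.6²) = 2.928; v_R² = 0.02452.
t = (2.928 − 0.2995)/0.02452 = 107 days.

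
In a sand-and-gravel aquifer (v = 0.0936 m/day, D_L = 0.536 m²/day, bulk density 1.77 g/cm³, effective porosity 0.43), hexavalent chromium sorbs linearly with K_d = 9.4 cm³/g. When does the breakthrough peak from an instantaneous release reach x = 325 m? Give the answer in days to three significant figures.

135000 days

Retardation factor R = 1 + ρ_b·K_d/n = 1 + 1.77 × 9.4/0.43 = 39.69.
Sorption retards both mechanisms: v_R = v/R = 0.002358 m/day, D_R = D/R = 0.01350 m²/day.
Peak time from v_R²t² + 2D_R t − x² = 0: t = (√(D_R² + v_R²x²) − D_R)/v_R².
√(D_R² + v_R²x²) = √(0.01350² + 0.002358² × 325²) = 0.7665; v_R² = 5.560e-06.
t = (0.7665 − 0.01350)/5.560e-06 = 135000 days.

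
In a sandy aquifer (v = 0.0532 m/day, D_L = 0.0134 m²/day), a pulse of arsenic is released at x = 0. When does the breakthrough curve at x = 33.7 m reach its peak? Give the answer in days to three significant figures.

For the 1D instantaneous-source solution, setting ∂C/∂t = 0 at fixed x gives v²t² + 2Dt − x² = 0, so t = (√(D² + v²x²) − D)/v².
√(D² + v²x²) = √(0.0134² + 0.0532² × 33.7²) = 1.793; v² = 0.00283024.
t = (1.793 − 0.0134)/0.00283024 = 629 days (vs. the pure-advection estimate x/v = 633 d).

629 days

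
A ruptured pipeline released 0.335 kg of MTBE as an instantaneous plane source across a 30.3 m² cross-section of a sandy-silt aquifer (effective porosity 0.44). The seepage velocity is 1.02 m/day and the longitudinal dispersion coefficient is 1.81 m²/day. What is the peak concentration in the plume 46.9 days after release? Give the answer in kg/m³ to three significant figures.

The peak of an instantaneous 1D plume sits at x = vt; there the Gaussian factor is 1 and C_max = M/(n_e·A·√(4πDt)), where n_e·A is the pore area the mass is dissolved in.
√(4πDt) = √(4π × 1.81 × 46.9) = 32.66 m, so C_max = 0.335/(0.44 × 30.3 × 32.66) = 0.000769 kg/m³.

0.000769 kg/m³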